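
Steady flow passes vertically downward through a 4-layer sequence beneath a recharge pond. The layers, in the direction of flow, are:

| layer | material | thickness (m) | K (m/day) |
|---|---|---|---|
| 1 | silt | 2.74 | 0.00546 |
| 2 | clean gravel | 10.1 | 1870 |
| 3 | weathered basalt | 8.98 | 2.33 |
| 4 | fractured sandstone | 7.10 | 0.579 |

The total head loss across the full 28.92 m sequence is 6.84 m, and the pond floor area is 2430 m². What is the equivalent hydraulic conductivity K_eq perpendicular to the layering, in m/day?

0.0558

Flow is perpendicular to layering, so the layers act in series and the equivalent K is the thickness-weighted harmonic mean.
Total thickness L = 2.74 + 10.1 + 8.98 + 7.10 = 28.92 m.
Σ(b_i/K_i) = 2.74/0.00546 + 10.1/1870 + 8.98/2.33 + 7.10/0.579 = 518.0 d.
K_eq = L / Σ(b_i/K_i) = 28.92 / 518.0 = 0.05584 m/day.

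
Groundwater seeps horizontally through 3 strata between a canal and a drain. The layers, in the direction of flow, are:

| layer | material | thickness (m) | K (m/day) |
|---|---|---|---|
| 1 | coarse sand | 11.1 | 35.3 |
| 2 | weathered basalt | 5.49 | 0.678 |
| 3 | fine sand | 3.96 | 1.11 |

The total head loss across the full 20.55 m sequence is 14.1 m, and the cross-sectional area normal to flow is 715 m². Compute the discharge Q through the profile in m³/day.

842

Flow is perpendicular to layering, so the layers act in series and the equivalent K is the thickness-weighted harmonic mean.
Total thickness L = 11.1 + 5.49 + 3.96 = 20.55 m.
Σ(b_i/K_i) = 11.1/35.3 + 5.49/0.678 + 3.96/1.11 = 11.98 d.
K_eq = L / Σ(b_i/K_i) = 20.55 / 11.98 = 1.715 m/day.
Q = K_eq · A · (Δh/L) = 1.715 × 715 × (14.1/20.55) = 841.6 m³/day.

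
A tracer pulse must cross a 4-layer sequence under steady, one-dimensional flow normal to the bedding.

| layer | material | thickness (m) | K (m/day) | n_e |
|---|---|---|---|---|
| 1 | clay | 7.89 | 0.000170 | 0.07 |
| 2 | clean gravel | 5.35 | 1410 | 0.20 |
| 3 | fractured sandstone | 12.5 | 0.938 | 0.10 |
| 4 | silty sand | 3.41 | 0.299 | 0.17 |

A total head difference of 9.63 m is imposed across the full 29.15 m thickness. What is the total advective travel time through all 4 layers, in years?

With flow normal to the layers, continuity requires the same specific discharge q through every layer.
Σ(b_i/K_i) = 7.89/0.000170 + 5.35/1410 + 12.5/0.938 + 3.41/0.299 = 46436 d.
q = Δh / Σ(b_i/K_i) = 9.63 / 46436 = 0.0002074 m/day.
In each layer the seepage velocity is v_i = q/n_i, so the layer transit time is t_i = b_i·n_i / q:
  layer 1 (clay): t_1 = 7.89 × 0.07 / 0.0002074 = 2663 d
  layer 2 (clean gravel): t_2 = 5.35 × 0.20 / 0.0002074 = 5160 d
  layer 3 (fractured sandstone): t_3 = 12.5 × 0.10 / 0.0002074 = 6028 d
  layer 4 (silty sand): t_4 = 3.41 × 0.17 / 0.0002074 = 2795 d
Total t = Σ t_i = 16646 days = 45.57 years.

45.6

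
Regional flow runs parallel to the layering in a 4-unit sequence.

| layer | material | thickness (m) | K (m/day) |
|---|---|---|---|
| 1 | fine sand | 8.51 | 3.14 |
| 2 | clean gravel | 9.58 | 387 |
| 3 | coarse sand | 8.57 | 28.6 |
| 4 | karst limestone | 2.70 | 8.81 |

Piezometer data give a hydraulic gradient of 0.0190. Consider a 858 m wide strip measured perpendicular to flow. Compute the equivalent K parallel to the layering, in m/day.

136

Flow is parallel to layering, so each bed carries its own Darcy discharge and the transmissivities add.
Σ(K_i·b_i) = 3.14×8.51 + 387×9.58 + 28.6×8.57 + 8.81×2.70 = 4003 m²/day.
Total thickness b = 29.36 m, so K_eq = Σ(K_i·b_i)/b = 136.3 m/day.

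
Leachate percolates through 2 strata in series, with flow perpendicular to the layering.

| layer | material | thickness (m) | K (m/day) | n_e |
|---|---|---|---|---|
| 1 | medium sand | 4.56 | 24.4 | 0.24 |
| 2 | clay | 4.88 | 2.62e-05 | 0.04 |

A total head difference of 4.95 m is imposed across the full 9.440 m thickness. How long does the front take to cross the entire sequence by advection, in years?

With flow normal to the layers, continuity requires the same specific discharge q through every layer.
Σ(b_i/K_i) = 4.56/24.4 + 4.88/2.62e-05 = 1.863e+05 d.
q = Δh / Σ(b_i/K_i) = 4.95 / 1.863e+05 = 2.658e-05 m/day.
In each layer the seepage velocity is v_i = q/n_i, so the layer transit time is t_i = b_i·n_i / q:
  layer 1 (medium sand): t_1 = 4.56 × 0.24 / 2.658e-05 = 41180 d
  layer 2 (clay): t_2 = 4.88 × 0.04 / 2.658e-05 = 7345 d
Total t = Σ t_i = 48525 days = 132.9 years.

133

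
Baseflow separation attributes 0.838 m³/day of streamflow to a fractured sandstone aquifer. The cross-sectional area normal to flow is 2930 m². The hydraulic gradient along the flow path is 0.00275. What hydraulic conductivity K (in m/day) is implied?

Hydraulic gradient i = 0.00275.
From Q = K·A·i, K = Q / (A·i) = 0.838 / (2930 × 0.002750) = 0.1040 m/day.

0.104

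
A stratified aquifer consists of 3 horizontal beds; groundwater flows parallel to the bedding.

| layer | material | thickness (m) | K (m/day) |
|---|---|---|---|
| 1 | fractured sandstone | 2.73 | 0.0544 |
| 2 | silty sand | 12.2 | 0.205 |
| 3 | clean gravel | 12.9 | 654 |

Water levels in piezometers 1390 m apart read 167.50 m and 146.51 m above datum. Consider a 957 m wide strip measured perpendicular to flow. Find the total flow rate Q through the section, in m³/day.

Flow is parallel to layering, so each bed carries its own Darcy discharge and the transmissivities add.
Σ(K_i·b_i) = 0.0544×2.73 + 0.205×12.2 + 654×12.9 = 8439 m²/day.
Hydraulic gradient i = (167.50 − 146.51) / 1390 = 20.99 / 1390 = 0.01510.
Q = Σ(K_i·b_i) · W · i = 8439 × 957 × 0.01510 = 1.220e+05 m³/day.

122000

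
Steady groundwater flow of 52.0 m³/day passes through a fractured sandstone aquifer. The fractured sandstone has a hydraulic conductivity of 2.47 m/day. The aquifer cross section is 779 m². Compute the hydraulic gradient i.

0.0270

From Q = K·A·i, i = Q / (K·A) = 52.0 / (2.470 × 779.0) = 0.02703.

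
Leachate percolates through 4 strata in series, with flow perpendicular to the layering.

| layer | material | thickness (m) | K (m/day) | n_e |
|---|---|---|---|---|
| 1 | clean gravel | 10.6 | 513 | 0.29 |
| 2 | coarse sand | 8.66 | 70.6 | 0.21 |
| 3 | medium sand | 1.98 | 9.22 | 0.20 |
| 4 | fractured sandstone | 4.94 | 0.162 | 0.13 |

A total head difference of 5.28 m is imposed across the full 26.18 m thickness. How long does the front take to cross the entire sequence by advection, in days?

With flow normal to the layers, continuity requires the same specific discharge q through every layer.
Σ(b_i/K_i) = 10.6/513 + 8.66/70.6 + 1.98/9.22 + 4.94/0.162 = 30.85 d.
q = Δh / Σ(b_i/K_i) = 5.28 / 30.85 = 0.1711 m/day.
In each layer the seepage velocity is v_i = q/n_i, so the layer transit time is t_i = b_i·n_i / q:
  layer 1 (clean gravel): t_1 = 10.6 × 0.29 / 0.1711 = 17.96 d
  layer 2 (coarse sand): t_2 = 8.66 × 0.21 / 0.1711 = 10.63 d
  layer 3 (medium sand): t_3 = 1.98 × 0.20 / 0.1711 = 2.314 d
  layer 4 (fractured sandstone): t_4 = 4.94 × 0.13 / 0.1711 = 3.752 d
Total t = Σ t_i = 34.65 days.

34.7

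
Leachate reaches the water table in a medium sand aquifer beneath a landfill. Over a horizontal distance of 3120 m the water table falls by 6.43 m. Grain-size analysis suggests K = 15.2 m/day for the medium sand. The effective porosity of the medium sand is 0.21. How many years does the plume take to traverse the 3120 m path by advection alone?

57.3

Hydraulic gradient i = Δh / L = 6.43 / 3120 = 0.002061.
Darcy flux q = K · i = 15.20 × 0.002061 = 0.03133 m/day.
Seepage velocity v = q / n_e = 0.03133 / 0.21 = 0.1492 m/day.
Travel time t = L / v = 3120 / 0.1492 = 20916 days = 57.26 years.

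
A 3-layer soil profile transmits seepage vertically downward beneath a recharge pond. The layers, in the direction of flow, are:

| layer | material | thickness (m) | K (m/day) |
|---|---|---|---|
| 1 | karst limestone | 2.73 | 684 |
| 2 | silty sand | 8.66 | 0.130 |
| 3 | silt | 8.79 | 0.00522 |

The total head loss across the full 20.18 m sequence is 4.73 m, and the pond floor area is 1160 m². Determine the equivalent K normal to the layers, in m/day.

0.0115

Flow is perpendicular to layering, so the layers act in series and the equivalent K is the thickness-weighted harmonic mean.
Total thickness L = 2.73 + 8.66 + 8.79 = 20.18 m.
Σ(b_i/K_i) = 2.73/684 + 8.66/0.130 + 8.79/0.00522 = 1751 d.
K_eq = L / Σ(b_i/K_i) = 20.18 / 1751 = 0.01153 m/day.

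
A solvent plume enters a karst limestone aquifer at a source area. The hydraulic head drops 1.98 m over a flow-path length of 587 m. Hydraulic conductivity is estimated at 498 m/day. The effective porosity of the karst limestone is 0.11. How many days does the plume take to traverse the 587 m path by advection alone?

Hydraulic gradient i = Δh / L = 1.98 / 587 = 0.003373.
Darcy flux q = K · i = 498.0 × 0.003373 = 1.680 m/day.
Seepage velocity v = q / n_e = 1.680 / 0.11 = 15.27 m/day.
Travel time t = L / v = 587 / 15.27 = 38.44 days.

38.4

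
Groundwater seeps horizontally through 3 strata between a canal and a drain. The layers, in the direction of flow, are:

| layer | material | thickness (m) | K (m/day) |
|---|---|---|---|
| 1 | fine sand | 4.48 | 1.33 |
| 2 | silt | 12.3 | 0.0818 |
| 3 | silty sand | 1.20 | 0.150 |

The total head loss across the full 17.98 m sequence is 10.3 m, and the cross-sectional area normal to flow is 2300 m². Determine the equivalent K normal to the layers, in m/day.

Flow is perpendicular to layering, so the layers act in series and the equivalent K is the thickness-weighted harmonic mean.
Total thickness L = 4.48 + 12.3 + 1.20 = 17.98 m.
Σ(b_i/K_i) = 4.48/1.33 + 12.3/0.0818 + 1.20/0.150 = 161.7 d.
K_eq = L / Σ(b_i/K_i) = 17.98 / 161.7 = 0.1112 m/day.

0.111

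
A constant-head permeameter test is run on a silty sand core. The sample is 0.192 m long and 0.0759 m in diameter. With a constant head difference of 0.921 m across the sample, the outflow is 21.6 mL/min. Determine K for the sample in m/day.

Cross-sectional area A = π·(d/2)² = π × (0.0759/2)² = 0.004525 m².
Convert discharge: 21.6 mL/min = 3.600e-07 m³/s.
Darcy's law rearranged: K = Q·L / (A·Δh) = 3.600e-07 × 0.192 / (0.004525 × 0.921) = 1.659e-05 m/s = 1.433 m/day.

1.43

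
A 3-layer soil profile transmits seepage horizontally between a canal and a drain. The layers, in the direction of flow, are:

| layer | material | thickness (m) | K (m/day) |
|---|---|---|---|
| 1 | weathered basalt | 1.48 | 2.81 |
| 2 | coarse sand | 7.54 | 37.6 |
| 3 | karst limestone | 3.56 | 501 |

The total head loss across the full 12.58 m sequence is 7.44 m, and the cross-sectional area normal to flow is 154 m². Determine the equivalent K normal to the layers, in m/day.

Flow is perpendicular to layering, so the layers act in series and the equivalent K is the thickness-weighted harmonic mean.
Total thickness L = 1.48 + 7.54 + 3.56 = 12.58 m.
Σ(b_i/K_i) = 1.48/2.81 + 7.54/37.6 + 3.56/501 = 0.7343 d.
K_eq = L / Σ(b_i/K_i) = 12.58 / 0.7343 = 17.13 m/day.

17.1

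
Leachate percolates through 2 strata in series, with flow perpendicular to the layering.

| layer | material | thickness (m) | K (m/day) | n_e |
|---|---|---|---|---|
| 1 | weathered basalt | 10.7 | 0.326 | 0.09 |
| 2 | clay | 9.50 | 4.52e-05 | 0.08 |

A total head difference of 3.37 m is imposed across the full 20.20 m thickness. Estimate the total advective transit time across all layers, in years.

294

With flow normal to the layers, continuity requires the same specific discharge q through every layer.
Σ(b_i/K_i) = 10.7/0.326 + 9.50/4.52e-05 = 2.102e+05 d.
q = Δh / Σ(b_i/K_i) = 3.37 / 2.102e+05 = 1.603e-05 m/day.
In each layer the seepage velocity is v_i = q/n_i, so the layer transit time is t_i = b_i·n_i / q:
  layer 1 (weathered basalt): t_1 = 10.7 × 0.09 / 1.603e-05 = 60069 d
  layer 2 (clay): t_2 = 9.50 × 0.08 / 1.603e-05 = 47406 d
Total t = Σ t_i = 1.075e+05 days = 294.3 years.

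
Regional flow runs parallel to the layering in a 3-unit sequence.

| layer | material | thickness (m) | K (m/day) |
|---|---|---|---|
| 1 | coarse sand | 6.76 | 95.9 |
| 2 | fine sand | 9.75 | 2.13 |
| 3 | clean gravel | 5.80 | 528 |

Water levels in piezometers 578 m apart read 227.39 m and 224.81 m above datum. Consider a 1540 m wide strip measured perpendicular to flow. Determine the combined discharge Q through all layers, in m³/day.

Flow is parallel to layering, so each bed carries its own Darcy discharge and the transmissivities add.
Σ(K_i·b_i) = 95.9×6.76 + 2.13×9.75 + 528×5.80 = 3731 m²/day.
Hydraulic gradient i = (227.39 − 224.81) / 578 = 2.58 / 578 = 0.004464.
Q = Σ(K_i·b_i) · W · i = 3731 × 1540 × 0.004464 = 25650 m³/day.

25700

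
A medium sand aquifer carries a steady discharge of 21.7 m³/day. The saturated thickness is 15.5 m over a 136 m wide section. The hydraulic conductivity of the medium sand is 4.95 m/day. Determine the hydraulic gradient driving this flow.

0.00208

Cross-sectional area A = 136 × 15.5 = 2108 m².
From Q = K·A·i, i = Q / (K·A) = 21.7 / (4.950 × 2108) = 0.002080.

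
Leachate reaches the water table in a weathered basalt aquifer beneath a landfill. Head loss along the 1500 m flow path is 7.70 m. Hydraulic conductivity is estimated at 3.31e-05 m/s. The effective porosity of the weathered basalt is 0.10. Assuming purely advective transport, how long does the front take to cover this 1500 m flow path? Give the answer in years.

28.0

Convert K: 3.31e-05 m/s × 86400 = 2.860 m/day.
Hydraulic gradient i = Δh / L = 7.70 / 1500 = 0.005133.
Darcy flux q = K · i = 2.860 × 0.005133 = 0.01468 m/day.
Seepage velocity v = q / n_e = 0.01468 / 0.10 = 0.1468 m/day.
Travel time t = L / v = 1500 / 0.1468 = 10218 days = 27.97 years.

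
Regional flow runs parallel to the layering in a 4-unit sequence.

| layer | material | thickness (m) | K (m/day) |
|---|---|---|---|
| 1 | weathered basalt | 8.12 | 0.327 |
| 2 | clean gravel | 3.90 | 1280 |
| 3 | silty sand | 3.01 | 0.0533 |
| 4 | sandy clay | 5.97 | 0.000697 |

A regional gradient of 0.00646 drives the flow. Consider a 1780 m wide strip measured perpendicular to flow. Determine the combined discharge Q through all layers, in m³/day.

57400

Flow is parallel to layering, so each bed carries its own Darcy discharge and the transmissivities add.
Σ(K_i·b_i) = 0.327×8.12 + 1280×3.90 + 0.0533×3.01 + 0.000697×5.97 = 4995 m²/day.
Hydraulic gradient i = 0.00646.
Q = Σ(K_i·b_i) · W · i = 4995 × 1780 × 0.006460 = 57434 m³/day.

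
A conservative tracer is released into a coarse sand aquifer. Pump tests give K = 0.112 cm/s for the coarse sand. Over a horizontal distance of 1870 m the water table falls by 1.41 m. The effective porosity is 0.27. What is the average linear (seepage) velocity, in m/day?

0.270

Convert K: 0.112 cm/s × 864 = 96.77 m/day.
Hydraulic gradient i = Δh / L = 1.41 / 1870 = 0.0007540.
Darcy flux q = K · i = 96.77 × 0.0007540 = 0.07296 m/day.
Seepage velocity v = q / n_e = 0.07296 / 0.27 = 0.2702 m/day.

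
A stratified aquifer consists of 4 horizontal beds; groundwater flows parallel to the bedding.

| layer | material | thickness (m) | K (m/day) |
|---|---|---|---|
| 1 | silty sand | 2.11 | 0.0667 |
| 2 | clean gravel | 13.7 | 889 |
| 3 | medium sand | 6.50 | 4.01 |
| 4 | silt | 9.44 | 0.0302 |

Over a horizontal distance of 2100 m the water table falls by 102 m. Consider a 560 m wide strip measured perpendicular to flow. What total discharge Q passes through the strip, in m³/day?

332000

Flow is parallel to layering, so each bed carries its own Darcy discharge and the transmissivities add.
Σ(K_i·b_i) = 0.0667×2.11 + 889×13.7 + 4.01×6.50 + 0.0302×9.44 = 12206 m²/day.
Hydraulic gradient i = Δh / L = 102 / 2100 = 0.04857.
Q = Σ(K_i·b_i) · W · i = 12206 × 560 × 0.04857 = 3.320e+05 m³/day.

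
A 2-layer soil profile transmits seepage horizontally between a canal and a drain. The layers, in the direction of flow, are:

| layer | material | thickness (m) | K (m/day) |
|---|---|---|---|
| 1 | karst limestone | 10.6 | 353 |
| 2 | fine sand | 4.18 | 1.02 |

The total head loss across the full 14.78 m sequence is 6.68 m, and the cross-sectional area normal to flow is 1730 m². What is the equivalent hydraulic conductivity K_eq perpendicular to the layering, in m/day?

3.58

Flow is perpendicular to layering, so the layers act in series and the equivalent K is the thickness-weighted harmonic mean.
Total thickness L = 10.6 + 4.18 = 14.78 m.
Σ(b_i/K_i) = 10.6/353 + 4.18/1.02 = 4.128 d.
K_eq = L / Σ(b_i/K_i) = 14.78 / 4.128 = 3.580 m/day.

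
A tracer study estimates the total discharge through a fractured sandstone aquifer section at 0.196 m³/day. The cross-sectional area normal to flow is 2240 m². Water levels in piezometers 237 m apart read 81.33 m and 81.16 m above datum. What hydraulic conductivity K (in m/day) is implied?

0.122

Hydraulic gradient i = (81.33 − 81.16) / 237 = 0.17 / 237 = 0.0007173.
From Q = K·A·i, K = Q / (A·i) = 0.196 / (2240 × 0.0007173) = 0.1220 m/day.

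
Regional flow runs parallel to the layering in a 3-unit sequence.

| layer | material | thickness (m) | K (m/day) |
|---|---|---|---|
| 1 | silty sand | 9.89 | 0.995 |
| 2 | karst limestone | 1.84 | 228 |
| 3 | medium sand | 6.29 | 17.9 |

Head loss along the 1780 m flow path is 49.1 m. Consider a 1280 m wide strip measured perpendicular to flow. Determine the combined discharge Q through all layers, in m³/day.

19100

Flow is parallel to layering, so each bed carries its own Darcy discharge and the transmissivities add.
Σ(K_i·b_i) = 0.995×9.89 + 228×1.84 + 17.9×6.29 = 542.0 m²/day.
Hydraulic gradient i = Δh / L = 49.1 / 1780 = 0.02758.
Q = Σ(K_i·b_i) · W · i = 542.0 × 1280 × 0.02758 = 19135 m³/day.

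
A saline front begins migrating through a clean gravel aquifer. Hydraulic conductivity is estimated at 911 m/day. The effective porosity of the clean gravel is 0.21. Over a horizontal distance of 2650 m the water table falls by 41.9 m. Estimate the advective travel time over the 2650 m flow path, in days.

38.6

Hydraulic gradient i = Δh / L = 41.9 / 2650 = 0.01581.
Darcy flux q = K · i = 911.0 × 0.01581 = 14.40 m/day.
Seepage velocity v = q / n_e = 14.40 / 0.21 = 68.59 m/day.
Travel time t = L / v = 2650 / 68.59 = 38.63 days.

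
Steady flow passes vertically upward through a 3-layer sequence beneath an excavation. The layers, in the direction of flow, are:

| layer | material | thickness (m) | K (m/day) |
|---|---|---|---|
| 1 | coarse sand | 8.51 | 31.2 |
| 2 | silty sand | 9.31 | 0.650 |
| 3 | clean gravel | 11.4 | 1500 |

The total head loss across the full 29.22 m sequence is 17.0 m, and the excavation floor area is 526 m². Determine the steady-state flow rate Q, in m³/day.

612

Flow is perpendicular to layering, so the layers act in series and the equivalent K is the thickness-weighted harmonic mean.
Total thickness L = 8.51 + 9.31 + 11.4 = 29.22 m.
Σ(b_i/K_i) = 8.51/31.2 + 9.31/0.650 + 11.4/1500 = 14.60 d.
K_eq = L / Σ(b_i/K_i) = 29.22 / 14.60 = 2.001 m/day.
Q = K_eq · A · (Δh/L) = 2.001 × 526 × (17.0/29.22) = 612.3 m³/day.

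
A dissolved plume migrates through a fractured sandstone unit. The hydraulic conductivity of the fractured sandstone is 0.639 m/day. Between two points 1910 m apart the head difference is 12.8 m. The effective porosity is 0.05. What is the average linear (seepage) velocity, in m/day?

Hydraulic gradient i = Δh / L = 12.8 / 1910 = 0.006702.
Darcy flux q = K · i = 0.6390 × 0.006702 = 0.004282 m/day.
Seepage velocity v = q / n_e = 0.004282 / 0.05 = 0.08565 m/day.

0.0856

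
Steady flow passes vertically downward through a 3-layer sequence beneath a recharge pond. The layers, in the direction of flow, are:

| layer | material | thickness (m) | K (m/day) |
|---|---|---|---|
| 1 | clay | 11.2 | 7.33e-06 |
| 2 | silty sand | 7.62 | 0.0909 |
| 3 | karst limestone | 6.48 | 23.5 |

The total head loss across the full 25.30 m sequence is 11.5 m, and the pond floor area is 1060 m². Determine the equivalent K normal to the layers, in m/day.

1.66e-05

Flow is perpendicular to layering, so the layers act in series and the equivalent K is the thickness-weighted harmonic mean.
Total thickness L = 11.2 + 7.62 + 6.48 = 25.30 m.
Σ(b_i/K_i) = 11.2/7.33e-06 + 7.62/0.0909 + 6.48/23.5 = 1.528e+06 d.
K_eq = L / Σ(b_i/K_i) = 25.30 / 1.528e+06 = 1.656e-05 m/day.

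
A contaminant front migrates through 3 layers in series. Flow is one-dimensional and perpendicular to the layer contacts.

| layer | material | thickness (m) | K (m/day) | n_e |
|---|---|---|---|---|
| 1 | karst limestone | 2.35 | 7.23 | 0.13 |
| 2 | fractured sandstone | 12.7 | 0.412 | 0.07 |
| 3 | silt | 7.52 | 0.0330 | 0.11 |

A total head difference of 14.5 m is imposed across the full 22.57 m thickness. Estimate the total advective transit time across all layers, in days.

36.1

With flow normal to the layers, continuity requires the same specific discharge q through every layer.
Σ(b_i/K_i) = 2.35/7.23 + 12.7/0.412 + 7.52/0.0330 = 259.0 d.
q = Δh / Σ(b_i/K_i) = 14.5 / 259.0 = 0.05598 m/day.
In each layer the seepage velocity is v_i = q/n_i, so the layer transit time is t_i = b_i·n_i / q:
  layer 1 (karst limestone): t_1 = 2.35 × 0.13 / 0.05598 = 5.457 d
  layer 2 (fractured sandstone): t_2 = 12.7 × 0.07 / 0.05598 = 15.88 d
  layer 3 (silt): t_3 = 7.52 × 0.11 / 0.05598 = 14.78 d
Total t = Σ t_i = 36.12 days.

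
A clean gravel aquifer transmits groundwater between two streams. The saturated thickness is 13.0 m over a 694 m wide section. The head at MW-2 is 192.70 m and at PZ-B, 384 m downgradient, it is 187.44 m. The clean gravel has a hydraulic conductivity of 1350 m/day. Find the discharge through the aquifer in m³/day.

167000

Cross-sectional area A = 694 × 13.0 = 9022 m².
Hydraulic gradient i = (192.70 − 187.44) / 384 = 5.26 / 384 = 0.01370.
Darcy's law: Q = K · A · i = 1350 × 9022 × 0.01370 = 1.668e+05 m³/day.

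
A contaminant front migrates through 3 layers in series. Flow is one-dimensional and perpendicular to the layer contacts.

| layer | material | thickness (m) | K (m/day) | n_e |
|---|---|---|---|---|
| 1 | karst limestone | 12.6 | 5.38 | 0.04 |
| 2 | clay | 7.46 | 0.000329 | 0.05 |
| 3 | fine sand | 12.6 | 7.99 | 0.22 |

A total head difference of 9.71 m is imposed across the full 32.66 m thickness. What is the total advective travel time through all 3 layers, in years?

With flow normal to the layers, continuity requires the same specific discharge q through every layer.
Σ(b_i/K_i) = 12.6/5.38 + 7.46/0.000329 + 12.6/7.99 = 22679 d.
q = Δh / Σ(b_i/K_i) = 9.71 / 22679 = 0.0004282 m/day.
In each layer the seepage velocity is v_i = q/n_i, so the layer transit time is t_i = b_i·n_i / q:
  layer 1 (karst limestone): t_1 = 12.6 × 0.04 / 0.0004282 = 1177 d
  layer 2 (clay): t_2 = 7.46 × 0.05 / 0.0004282 = 871.2 d
  layer 3 (fine sand): t_3 = 12.6 × 0.22 / 0.0004282 = 6474 d
Total t = Σ t_i = 8523 days = 23.33 years.

23.3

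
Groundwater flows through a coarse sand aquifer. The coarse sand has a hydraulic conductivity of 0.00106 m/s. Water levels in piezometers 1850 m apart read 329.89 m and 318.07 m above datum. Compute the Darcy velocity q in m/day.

Convert K: 0.00106 m/s × 86400 = 91.58 m/day.
Hydraulic gradient i = (329.89 − 318.07) / 1850 = 11.82 / 1850 = 0.006389.
Specific discharge q = K · i = 91.58 × 0.006389 = 0.5851 m/day.

0.585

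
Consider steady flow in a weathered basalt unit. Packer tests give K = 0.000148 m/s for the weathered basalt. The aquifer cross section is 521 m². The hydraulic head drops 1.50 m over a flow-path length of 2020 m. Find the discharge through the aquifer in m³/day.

Convert K: 0.000148 m/s × 86400 = 12.79 m/day.
Hydraulic gradient i = Δh / L = 1.50 / 2020 = 0.0007426.
Darcy's law: Q = K · A · i = 12.79 × 521.0 × 0.0007426 = 4.947 m³/day.

4.95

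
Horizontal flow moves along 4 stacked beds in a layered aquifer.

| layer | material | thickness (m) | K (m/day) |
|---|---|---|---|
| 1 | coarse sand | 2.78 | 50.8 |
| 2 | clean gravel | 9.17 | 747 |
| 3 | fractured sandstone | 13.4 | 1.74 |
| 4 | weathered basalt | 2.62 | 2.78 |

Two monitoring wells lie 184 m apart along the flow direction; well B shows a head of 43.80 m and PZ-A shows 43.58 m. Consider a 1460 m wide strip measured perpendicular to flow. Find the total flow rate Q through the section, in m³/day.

Flow is parallel to layering, so each bed carries its own Darcy discharge and the transmissivities add.
Σ(K_i·b_i) = 50.8×2.78 + 747×9.17 + 1.74×13.4 + 2.78×2.62 = 7022 m²/day.
Hydraulic gradient i = (43.80 − 43.58) / 184 = 0.22 / 184 = 0.001196.
Q = Σ(K_i·b_i) · W · i = 7022 × 1460 × 0.001196 = 12258 m³/day.

12300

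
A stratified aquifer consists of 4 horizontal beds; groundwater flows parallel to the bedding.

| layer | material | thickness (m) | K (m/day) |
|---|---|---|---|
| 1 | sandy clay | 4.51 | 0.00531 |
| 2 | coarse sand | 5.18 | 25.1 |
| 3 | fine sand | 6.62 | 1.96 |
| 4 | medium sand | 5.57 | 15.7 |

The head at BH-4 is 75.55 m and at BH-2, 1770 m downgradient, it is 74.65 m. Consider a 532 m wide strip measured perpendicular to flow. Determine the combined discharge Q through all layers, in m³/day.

62.3

Flow is parallel to layering, so each bed carries its own Darcy discharge and the transmissivities add.
Σ(K_i·b_i) = 0.00531×4.51 + 25.1×5.18 + 1.96×6.62 + 15.7×5.57 = 230.5 m²/day.
Hydraulic gradient i = (75.55 − 74.65) / 1770 = 0.9 / 1770 = 0.0005085.
Q = Σ(K_i·b_i) · W · i = 230.5 × 532 × 0.0005085 = 62.34 m³/day.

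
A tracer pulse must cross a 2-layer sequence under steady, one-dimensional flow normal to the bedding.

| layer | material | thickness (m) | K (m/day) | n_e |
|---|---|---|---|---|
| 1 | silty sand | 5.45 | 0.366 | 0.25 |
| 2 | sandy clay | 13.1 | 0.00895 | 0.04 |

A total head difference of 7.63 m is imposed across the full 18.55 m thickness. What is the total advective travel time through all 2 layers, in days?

366

With flow normal to the layers, continuity requires the same specific discharge q through every layer.
Σ(b_i/K_i) = 5.45/0.366 + 13.1/0.00895 = 1479 d.
q = Δh / Σ(b_i/K_i) = 7.63 / 1479 = 0.005160 m/day.
In each layer the seepage velocity is v_i = q/n_i, so the layer transit time is t_i = b_i·n_i / q:
  layer 1 (silty sand): t_1 = 5.45 × 0.25 / 0.005160 = 264.0 d
  layer 2 (sandy clay): t_2 = 13.1 × 0.04 / 0.005160 = 101.5 d
Total t = Σ t_i = 365.6 days.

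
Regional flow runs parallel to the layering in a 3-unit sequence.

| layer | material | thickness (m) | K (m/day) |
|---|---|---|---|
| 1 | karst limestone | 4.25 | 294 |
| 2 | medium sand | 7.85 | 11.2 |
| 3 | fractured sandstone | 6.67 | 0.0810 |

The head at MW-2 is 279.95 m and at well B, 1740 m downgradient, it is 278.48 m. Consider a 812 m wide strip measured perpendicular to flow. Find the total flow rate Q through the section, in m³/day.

918

Flow is parallel to layering, so each bed carries its own Darcy discharge and the transmissivities add.
Σ(K_i·b_i) = 294×4.25 + 11.2×7.85 + 0.0810×6.67 = 1338 m²/day.
Hydraulic gradient i = (279.95 − 278.48) / 1740 = 1.47 / 1740 = 0.0008448.
Q = Σ(K_i·b_i) · W · i = 1338 × 812 × 0.0008448 = 917.8 m³/day.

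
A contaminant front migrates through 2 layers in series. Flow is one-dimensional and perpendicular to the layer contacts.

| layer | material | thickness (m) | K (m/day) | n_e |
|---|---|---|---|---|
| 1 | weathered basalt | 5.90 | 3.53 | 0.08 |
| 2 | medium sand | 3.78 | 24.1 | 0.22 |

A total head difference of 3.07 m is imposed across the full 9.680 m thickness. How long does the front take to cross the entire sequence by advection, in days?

With flow normal to the layers, continuity requires the same specific discharge q through every layer.
Σ(b_i/K_i) = 5.90/3.53 + 3.78/24.1 = 1.828 d.
q = Δh / Σ(b_i/K_i) = 3.07 / 1.828 = 1.679 m/day.
In each layer the seepage velocity is v_i = q/n_i, so the layer transit time is t_i = b_i·n_i / q:
  layer 1 (weathered basalt): t_1 = 5.90 × 0.08 / 1.679 = 0.2811 d
  layer 2 (medium sand): t_2 = 3.78 × 0.22 / 1.679 = 0.4952 d
Total t = Σ t_i = 0.7763 days.

0.776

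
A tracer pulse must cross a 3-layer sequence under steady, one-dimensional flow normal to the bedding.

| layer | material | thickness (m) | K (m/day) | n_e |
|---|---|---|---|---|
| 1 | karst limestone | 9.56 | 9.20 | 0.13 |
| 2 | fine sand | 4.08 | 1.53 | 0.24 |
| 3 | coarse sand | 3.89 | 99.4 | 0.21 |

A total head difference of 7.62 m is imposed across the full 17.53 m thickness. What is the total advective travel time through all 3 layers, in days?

With flow normal to the layers, continuity requires the same specific discharge q through every layer.
Σ(b_i/K_i) = 9.56/9.20 + 4.08/1.53 + 3.89/99.4 = 3.745 d.
q = Δh / Σ(b_i/K_i) = 7.62 / 3.745 = 2.035 m/day.
In each layer the seepage velocity is v_i = q/n_i, so the layer transit time is t_i = b_i·n_i / q:
  layer 1 (karst limestone): t_1 = 9.56 × 0.13 / 2.035 = 0.6108 d
  layer 2 (fine sand): t_2 = 4.08 × 0.24 / 2.035 = 0.4812 d
  layer 3 (coarse sand): t_3 = 3.89 × 0.21 / 2.035 = 0.4015 d
Total t = Σ t_i = 1.494 days.

1.49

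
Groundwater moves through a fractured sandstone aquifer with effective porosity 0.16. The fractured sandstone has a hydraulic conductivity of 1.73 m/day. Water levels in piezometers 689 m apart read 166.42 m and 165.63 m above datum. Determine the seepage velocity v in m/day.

0.0124

Hydraulic gradient i = (166.42 − 165.63) / 689 = 0.79 / 689 = 0.001147.
Darcy flux q = K · i = 1.730 × 0.001147 = 0.001984 m/day.
Seepage velocity v = q / n_e = 0.001984 / 0.16 = 0.01240 m/day.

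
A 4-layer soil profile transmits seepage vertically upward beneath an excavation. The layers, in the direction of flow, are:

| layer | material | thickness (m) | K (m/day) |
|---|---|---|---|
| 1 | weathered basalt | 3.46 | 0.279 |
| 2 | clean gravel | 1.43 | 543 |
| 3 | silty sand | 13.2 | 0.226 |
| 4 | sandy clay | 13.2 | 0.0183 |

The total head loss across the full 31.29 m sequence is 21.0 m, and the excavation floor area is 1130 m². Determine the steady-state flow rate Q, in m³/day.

30.0

Flow is perpendicular to layering, so the layers act in series and the equivalent K is the thickness-weighted harmonic mean.
Total thickness L = 3.46 + 1.43 + 13.2 + 13.2 = 31.29 m.
Σ(b_i/K_i) = 3.46/0.279 + 1.43/543 + 13.2/0.226 + 13.2/0.0183 = 792.1 d.
K_eq = L / Σ(b_i/K_i) = 31.29 / 792.1 = 0.03950 m/day.
Q = K_eq · A · (Δh/L) = 0.03950 × 1130 × (21.0/31.29) = 29.96 m³/day.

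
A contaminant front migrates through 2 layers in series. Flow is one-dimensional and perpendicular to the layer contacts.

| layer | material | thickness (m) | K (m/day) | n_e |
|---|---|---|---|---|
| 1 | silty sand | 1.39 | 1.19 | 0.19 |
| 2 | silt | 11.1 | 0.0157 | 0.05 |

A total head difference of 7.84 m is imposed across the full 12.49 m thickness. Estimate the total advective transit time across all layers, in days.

74.0

With flow normal to the layers, continuity requires the same specific discharge q through every layer.
Σ(b_i/K_i) = 1.39/1.19 + 11.1/0.0157 = 708.2 d.
q = Δh / Σ(b_i/K_i) = 7.84 / 708.2 = 0.01107 m/day.
In each layer the seepage velocity is v_i = q/n_i, so the layer transit time is t_i = b_i·n_i / q:
  layer 1 (silty sand): t_1 = 1.39 × 0.19 / 0.01107 = 23.86 d
  layer 2 (silt): t_2 = 11.1 × 0.05 / 0.01107 = 50.13 d
Total t = Σ t_i = 73.99 days.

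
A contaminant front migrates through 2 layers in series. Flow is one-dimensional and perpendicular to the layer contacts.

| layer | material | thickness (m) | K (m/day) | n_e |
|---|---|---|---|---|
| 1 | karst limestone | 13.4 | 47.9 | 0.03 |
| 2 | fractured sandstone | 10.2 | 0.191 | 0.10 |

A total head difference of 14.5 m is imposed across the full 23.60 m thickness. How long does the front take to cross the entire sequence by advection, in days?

With flow normal to the layers, continuity requires the same specific discharge q through every layer.
Σ(b_i/K_i) = 13.4/47.9 + 10.2/0.191 = 53.68 d.
q = Δh / Σ(b_i/K_i) = 14.5 / 53.68 = 0.2701 m/day.
In each layer the seepage velocity is v_i = q/n_i, so the layer transit time is t_i = b_i·n_i / q:
  layer 1 (karst limestone): t_1 = 13.4 × 0.03 / 0.2701 = 1.488 d
  layer 2 (fractured sandstone): t_2 = 10.2 × 0.10 / 0.2701 = 3.776 d
Total t = Σ t_i = 5.265 days.

5.26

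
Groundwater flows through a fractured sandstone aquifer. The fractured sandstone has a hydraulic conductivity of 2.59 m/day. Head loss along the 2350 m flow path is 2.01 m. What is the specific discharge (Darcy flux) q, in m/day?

0.00222

Hydraulic gradient i = Δh / L = 2.01 / 2350 = 0.0008553.
Specific discharge q = K · i = 2.590 × 0.0008553 = 0.002215 m/day.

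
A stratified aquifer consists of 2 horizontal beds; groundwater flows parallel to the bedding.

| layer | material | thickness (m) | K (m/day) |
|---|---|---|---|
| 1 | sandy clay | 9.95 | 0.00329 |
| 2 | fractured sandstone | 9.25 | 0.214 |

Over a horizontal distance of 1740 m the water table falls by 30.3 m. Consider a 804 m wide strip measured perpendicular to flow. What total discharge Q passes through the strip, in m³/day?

28.2

Flow is parallel to layering, so each bed carries its own Darcy discharge and the transmissivities add.
Σ(K_i·b_i) = 0.00329×9.95 + 0.214×9.25 = 2.012 m²/day.
Hydraulic gradient i = Δh / L = 30.3 / 1740 = 0.01741.
Q = Σ(K_i·b_i) · W · i = 2.012 × 804 × 0.01741 = 28.17 m³/day.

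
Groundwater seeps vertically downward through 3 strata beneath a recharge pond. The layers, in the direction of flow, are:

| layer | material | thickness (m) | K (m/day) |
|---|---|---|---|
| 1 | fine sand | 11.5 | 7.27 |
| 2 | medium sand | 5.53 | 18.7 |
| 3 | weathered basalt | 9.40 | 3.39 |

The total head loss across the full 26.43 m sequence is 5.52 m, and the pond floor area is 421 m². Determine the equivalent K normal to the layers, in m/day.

5.68

Flow is perpendicular to layering, so the layers act in series and the equivalent K is the thickness-weighted harmonic mean.
Total thickness L = 11.5 + 5.53 + 9.40 = 26.43 m.
Σ(b_i/K_i) = 11.5/7.27 + 5.53/18.7 + 9.40/3.39 = 4.650 d.
K_eq = L / Σ(b_i/K_i) = 26.43 / 4.650 = 5.683 m/day.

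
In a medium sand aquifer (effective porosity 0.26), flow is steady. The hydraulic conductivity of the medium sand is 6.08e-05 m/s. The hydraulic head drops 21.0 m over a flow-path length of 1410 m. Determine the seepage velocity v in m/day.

Convert K: 6.08e-05 m/s × 86400 = 5.253 m/day.
Hydraulic gradient i = Δh / L = 21.0 / 1410 = 0.01489.
Darcy flux q = K · i = 5.253 × 0.01489 = 0.07824 m/day.
Seepage velocity v = q / n_e = 0.07824 / 0.26 = 0.3009 m/day.

0.301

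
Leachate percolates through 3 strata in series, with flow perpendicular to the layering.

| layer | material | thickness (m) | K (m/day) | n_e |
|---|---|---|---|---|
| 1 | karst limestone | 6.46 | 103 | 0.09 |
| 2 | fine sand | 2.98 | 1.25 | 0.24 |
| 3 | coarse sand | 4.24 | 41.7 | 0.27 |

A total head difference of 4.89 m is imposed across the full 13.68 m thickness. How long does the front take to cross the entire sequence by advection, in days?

With flow normal to the layers, continuity requires the same specific discharge q through every layer.
Σ(b_i/K_i) = 6.46/103 + 2.98/1.25 + 4.24/41.7 = 2.548 d.
q = Δh / Σ(b_i/K_i) = 4.89 / 2.548 = 1.919 m/day.
In each layer the seepage velocity is v_i = q/n_i, so the layer transit time is t_i = b_i·n_i / q:
  layer 1 (karst limestone): t_1 = 6.46 × 0.09 / 1.919 = 0.3030 d
  layer 2 (fine sand): t_2 = 2.98 × 0.24 / 1.919 = 0.3727 d
  layer 3 (coarse sand): t_3 = 4.24 × 0.27 / 1.919 = 0.5966 d
Total t = Σ t_i = 1.272 days.

1.27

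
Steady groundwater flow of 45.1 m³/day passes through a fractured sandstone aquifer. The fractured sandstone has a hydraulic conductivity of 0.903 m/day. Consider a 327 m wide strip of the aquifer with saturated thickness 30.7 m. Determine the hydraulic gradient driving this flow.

Cross-sectional area A = 327 × 30.7 = 10039 m².
From Q = K·A·i, i = Q / (K·A) = 45.1 / (0.9030 × 10039) = 0.004975.

0.00498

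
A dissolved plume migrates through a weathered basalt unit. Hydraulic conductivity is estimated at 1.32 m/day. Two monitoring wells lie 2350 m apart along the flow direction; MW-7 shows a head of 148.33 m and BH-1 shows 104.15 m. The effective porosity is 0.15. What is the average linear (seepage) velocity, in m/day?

0.165

Hydraulic gradient i = (148.33 − 104.15) / 2350 = 44.18 / 2350 = 0.01880.
Darcy flux q = K · i = 1.320 × 0.01880 = 0.02482 m/day.
Seepage velocity v = q / n_e = 0.02482 / 0.15 = 0.1654 m/day.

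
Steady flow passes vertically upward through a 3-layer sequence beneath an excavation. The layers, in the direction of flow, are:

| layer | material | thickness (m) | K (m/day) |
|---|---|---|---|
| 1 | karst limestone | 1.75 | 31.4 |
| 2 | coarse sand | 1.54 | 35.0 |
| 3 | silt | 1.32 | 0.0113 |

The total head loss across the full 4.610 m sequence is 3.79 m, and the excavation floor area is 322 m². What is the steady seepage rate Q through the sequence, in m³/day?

Flow is perpendicular to layering, so the layers act in series and the equivalent K is the thickness-weighted harmonic mean.
Total thickness L = 1.75 + 1.54 + 1.32 = 4.610 m.
Σ(b_i/K_i) = 1.75/31.4 + 1.54/35.0 + 1.32/0.0113 = 116.9 d.
K_eq = L / Σ(b_i/K_i) = 4.610 / 116.9 = 0.03943 m/day.
Q = K_eq · A · (Δh/L) = 0.03943 × 322 × (3.79/4.610) = 10.44 m³/day.

10.4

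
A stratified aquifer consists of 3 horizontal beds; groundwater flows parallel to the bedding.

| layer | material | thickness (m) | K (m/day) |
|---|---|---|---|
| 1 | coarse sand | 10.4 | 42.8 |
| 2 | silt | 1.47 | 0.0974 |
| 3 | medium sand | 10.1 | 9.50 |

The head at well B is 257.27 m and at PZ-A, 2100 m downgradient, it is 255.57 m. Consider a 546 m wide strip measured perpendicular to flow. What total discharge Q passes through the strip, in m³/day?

Flow is parallel to layering, so each bed carries its own Darcy discharge and the transmissivities add.
Σ(K_i·b_i) = 42.8×10.4 + 0.0974×1.47 + 9.50×10.1 = 541.2 m²/day.
Hydraulic gradient i = (257.27 − 255.57) / 2100 = 1.7 / 2100 = 0.0008095.
Q = Σ(K_i·b_i) · W · i = 541.2 × 546 × 0.0008095 = 239.2 m³/day.

239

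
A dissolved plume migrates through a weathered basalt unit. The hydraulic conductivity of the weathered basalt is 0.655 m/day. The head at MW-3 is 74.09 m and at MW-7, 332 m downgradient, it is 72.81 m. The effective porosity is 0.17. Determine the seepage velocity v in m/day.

0.0149

Hydraulic gradient i = (74.09 − 72.81) / 332 = 1.28 / 332 = 0.003855.
Darcy flux q = K · i = 0.6550 × 0.003855 = 0.002525 m/day.
Seepage velocity v = q / n_e = 0.002525 / 0.17 = 0.01485 m/day.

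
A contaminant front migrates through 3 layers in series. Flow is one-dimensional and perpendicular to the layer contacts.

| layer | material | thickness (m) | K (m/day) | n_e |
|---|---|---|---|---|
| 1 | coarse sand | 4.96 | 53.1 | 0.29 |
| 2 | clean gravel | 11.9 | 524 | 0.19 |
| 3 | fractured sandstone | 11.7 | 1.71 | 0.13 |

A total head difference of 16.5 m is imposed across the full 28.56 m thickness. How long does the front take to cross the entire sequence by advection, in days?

With flow normal to the layers, continuity requires the same specific discharge q through every layer.
Σ(b_i/K_i) = 4.96/53.1 + 11.9/524 + 11.7/1.71 = 6.958 d.
q = Δh / Σ(b_i/K_i) = 16.5 / 6.958 = 2.371 m/day.
In each layer the seepage velocity is v_i = q/n_i, so the layer transit time is t_i = b_i·n_i / q:
  layer 1 (coarse sand): t_1 = 4.96 × 0.29 / 2.371 = 0.6066 d
  layer 2 (clean gravel): t_2 = 11.9 × 0.19 / 2.371 = 0.9535 d
  layer 3 (fractured sandstone): t_3 = 11.7 × 0.13 / 2.371 = 0.6414 d
Total t = Σ t_i = 2.201 days.

2.20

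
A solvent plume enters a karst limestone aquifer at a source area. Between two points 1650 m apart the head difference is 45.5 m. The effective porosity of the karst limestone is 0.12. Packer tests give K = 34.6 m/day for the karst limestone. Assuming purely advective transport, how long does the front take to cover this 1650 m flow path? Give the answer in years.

0.568

Hydraulic gradient i = Δh / L = 45.5 / 1650 = 0.02758.
Darcy flux q = K · i = 34.60 × 0.02758 = 0.9541 m/day.
Seepage velocity v = q / n_e = 0.9541 / 0.12 = 7.951 m/day.
Travel time t = L / v = 1650 / 7.951 = 207.5 days = 0.5682 years.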